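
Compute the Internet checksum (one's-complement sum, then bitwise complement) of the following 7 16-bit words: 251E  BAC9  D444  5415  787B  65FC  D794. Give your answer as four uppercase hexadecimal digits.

41B1

One's-complement addition (fold any carry out of bit 15 back into bit 0):
  0x251E + 0xBAC9 = 0x0DFE7
  0xDFE7 + 0xD444 = 0x1B42B → wrap carry → 0xB42C
  0xB42C + 0x5415 = 0x10841 → wrap carry → 0x0842
  0x0842 + 0x787B = 0x080BD
  0x80BD + 0x65FC = 0x0E6B9
  0xE6B9 + 0xD794 = 0x1BE4D → wrap carry → 0xBE4E
One's-complement sum = 0xBE4E.
Checksum = ~0xBE4E & 0xFFFF = 0x41B1.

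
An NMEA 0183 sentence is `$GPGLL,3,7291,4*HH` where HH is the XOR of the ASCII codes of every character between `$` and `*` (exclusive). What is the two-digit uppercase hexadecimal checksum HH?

XOR the ASCII codes of the payload characters:
  'G' = 0x47 → acc = 0x47
  'P' = 0x50 → acc = 0x17
  'G' = 0x47 → acc = 0x50
  'L' = 0x4C → acc = 0x1C
  'L' = 0x4C → acc = 0x50
  ',' = 0x2C → acc = 0x7C
  '3' = 0x33 → acc = 0x4F
  ',' = 0x2C → acc = 0x63
  '7' = 0x37 → acc = 0x54
  '2' = 0x32 → acc = 0x66
  '9' = 0x39 → acc = 0x5F
  '1' = 0x31 → acc = 0x6E
  ',' = 0x2C → acc = 0x42
  '4' = 0x34 → acc = 0x76
Checksum = 0x76.

76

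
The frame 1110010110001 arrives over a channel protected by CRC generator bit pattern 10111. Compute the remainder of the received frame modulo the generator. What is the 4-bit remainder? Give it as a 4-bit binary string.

Modulo-2 division of 1110010110001 by 10111:
  pos 0: 11100 XOR 10111 = 01011
  pos 1: 10111 XOR 10111 = 00000
  pos 7: 11000 XOR 10111 = 01111
  pos 8: 11111 XOR 10111 = 01000
Remainder = 1000 (nonzero — an error is detected).

1000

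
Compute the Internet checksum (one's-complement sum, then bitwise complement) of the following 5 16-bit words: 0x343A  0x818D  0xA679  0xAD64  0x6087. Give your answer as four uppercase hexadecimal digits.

One's-complement addition (fold any carry out of bit 15 back into bit 0):
  0x343A + 0x818D = 0x0B5C7
  0xB5C7 + 0xA679 = 0x15C40 → wrap carry → 0x5C41
  0x5C41 + 0xAD64 = 0x109A5 → wrap carry → 0x09A6
  0x09A6 + 0x6087 = 0x06A2D
One's-complement sum = 0x6A2D.
Checksum = ~0x6A2D & 0xFFFF = 0x95D2.

95D2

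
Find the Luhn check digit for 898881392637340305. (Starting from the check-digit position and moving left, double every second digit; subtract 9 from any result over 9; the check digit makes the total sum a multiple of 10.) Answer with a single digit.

Partial digits right→left: 5 0 3 0 4 3 7 3 6 2 9 3 1 8 8 8 9 8
Double every second digit counting from the check-digit position (so the 1st, 3rd, 5th, ... of the partial from the right).
  doubled (with −9 where >9): 1 6 8 5 3 9 2 7 9 → sum 50
  kept as-is: 0 0 3 3 2 3 8 8 8 → sum 35
Total = 50 + 35 = 85.
Check digit = (10 − (85 mod 10)) mod 10 = 5.

5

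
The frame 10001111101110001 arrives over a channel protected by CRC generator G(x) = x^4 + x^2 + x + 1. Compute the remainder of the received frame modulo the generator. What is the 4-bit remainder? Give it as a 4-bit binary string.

0000

Modulo-2 division of 10001111101110001 by 10111:
  pos 0: 10001 XOR 10111 = 00110
  pos 2: 11011 XOR 10111 = 01100
  pos 3: 11001 XOR 10111 = 01110
  pos 4: 11101 XOR 10111 = 01010
  pos 5: 10100 XOR 10111 = 00011
  pos 8: 11111 XOR 10111 = 01000
  pos 9: 10000 XOR 10111 = 00111
  pos 11: 11100 XOR 10111 = 01011
  pos 12: 10111 XOR 10111 = 00000
Remainder = 0000 (zero — the frame passes the CRC check).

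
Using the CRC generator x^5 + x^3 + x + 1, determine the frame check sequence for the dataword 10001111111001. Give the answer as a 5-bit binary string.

11111

Append 5 zeros: 1000111111100100000. Divide by 101011 (XOR where the leading bit is 1):
  pos 0: 100011 XOR 101011 = 001000
  pos 2: 100011 XOR 101011 = 001000
  pos 4: 100011 XOR 101011 = 001000
  pos 6: 100010 XOR 101011 = 001001
  pos 8: 100101 XOR 101011 = 001110
  pos 10: 111000 XOR 101011 = 010011
  pos 11: 100110 XOR 101011 = 001101
  pos 13: 110100 XOR 101011 = 011111
Remainder (last 5 bits) = 11111. This is the CRC / FCS.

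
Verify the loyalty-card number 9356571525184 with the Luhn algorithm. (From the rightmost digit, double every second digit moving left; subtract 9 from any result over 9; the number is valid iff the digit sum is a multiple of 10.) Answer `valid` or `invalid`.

From the right, keep odd positions and double even positions (subtract 9 from any doubled value over 9):
  doubled (positions 2,4,...): 7 1 1 5 3 6 → sum 23
  kept (positions 1,3,...): 4 1 2 1 5 5 9 → sum 27
Total = 50.
50 mod 10 = 0, so the number is valid.

valid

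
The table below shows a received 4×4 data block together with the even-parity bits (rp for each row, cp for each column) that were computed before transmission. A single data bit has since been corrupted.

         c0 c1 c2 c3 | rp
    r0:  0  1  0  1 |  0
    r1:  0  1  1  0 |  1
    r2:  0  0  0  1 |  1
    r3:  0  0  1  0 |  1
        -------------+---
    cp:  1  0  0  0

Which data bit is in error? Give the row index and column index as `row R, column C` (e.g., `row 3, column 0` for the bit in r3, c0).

Recompute each row's even parity and compare to rp:
  r0: data parity 0, sent rp 0 → ok
  r1: data parity 0, sent rp 1 → mismatch
  r2: data parity 1, sent rp 1 → ok
  r3: data parity 1, sent rp 1 → ok
Recompute each column's even parity and compare to cp:
  c0: data parity 0, sent cp 1 → mismatch
  c1: data parity 0, sent cp 0 → ok
  c2: data parity 0, sent cp 0 → ok
  c3: data parity 0, sent cp 0 → ok
Exactly one row (r1) and one column (c0) fail → the flipped bit is at their intersection.

row 1, column 0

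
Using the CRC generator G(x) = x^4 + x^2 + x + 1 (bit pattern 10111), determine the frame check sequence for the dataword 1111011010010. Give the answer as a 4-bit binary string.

Append 4 zeros: 11110110100100000. Divide by 10111 (XOR where the leading bit is 1):
  pos 0: 11110 XOR 10111 = 01001
  pos 1: 10011 XOR 10111 = 00100
  pos 3: 10010 XOR 10111 = 00101
  pos 5: 10110 XOR 10111 = 00001
  pos 9: 10100 XOR 10111 = 00011
  pos 12: 11000 XOR 10111 = 01111
Remainder (last 4 bits) = 1111. This is the CRC / FCS.

1111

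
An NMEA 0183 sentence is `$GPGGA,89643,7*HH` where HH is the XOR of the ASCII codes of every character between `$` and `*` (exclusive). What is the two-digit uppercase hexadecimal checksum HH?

51

XOR the ASCII codes of the payload characters:
  'G' = 0x47 → acc = 0x47
  'P' = 0x50 → acc = 0x17
  'G' = 0x47 → acc = 0x50
  'G' = 0x47 → acc = 0x17
  'A' = 0x41 → acc = 0x56
  ',' = 0x2C → acc = 0x7A
  '8' = 0x38 → acc = 0x42
  '9' = 0x39 → acc = 0x7B
  '6' = 0x36 → acc = 0x4D
  '4' = 0x34 → acc = 0x79
  '3' = 0x33 → acc = 0x4A
  ',' = 0x2C → acc = 0x66
  '7' = 0x37 → acc = 0x51
Checksum = 0x51.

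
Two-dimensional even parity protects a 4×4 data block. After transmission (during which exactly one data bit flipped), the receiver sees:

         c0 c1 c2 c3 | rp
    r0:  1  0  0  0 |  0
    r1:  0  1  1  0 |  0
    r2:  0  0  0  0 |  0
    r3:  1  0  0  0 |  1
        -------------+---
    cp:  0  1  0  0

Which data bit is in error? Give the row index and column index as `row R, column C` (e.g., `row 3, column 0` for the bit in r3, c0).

row 0, column 2

Recompute each row's even parity and compare to rp:
  r0: data parity 1, sent rp 0 → mismatch
  r1: data parity 0, sent rp 0 → ok
  r2: data parity 0, sent rp 0 → ok
  r3: data parity 1, sent rp 1 → ok
Recompute each column's even parity and compare to cp:
  c0: data parity 0, sent cp 0 → ok
  c1: data parity 1, sent cp 1 → ok
  c2: data parity 1, sent cp 0 → mismatch
  c3: data parity 0, sent cp 0 → ok
Exactly one row (r0) and one column (c2) fail → the flipped bit is at their intersection.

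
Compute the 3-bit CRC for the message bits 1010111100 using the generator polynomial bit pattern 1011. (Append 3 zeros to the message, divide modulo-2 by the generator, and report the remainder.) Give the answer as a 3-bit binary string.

101

Append 3 zeros: 1010111100000. Divide by 1011 (XOR where the leading bit is 1):
  pos 0: 1010 XOR 1011 = 0001
  pos 3: 1111 XOR 1011 = 0100
  pos 4: 1001 XOR 1011 = 0010
  pos 6: 1000 XOR 1011 = 0011
  pos 8: 1100 XOR 1011 = 0111
  pos 9: 1110 XOR 1011 = 0101
Remainder (last 3 bits) = 101. This is the CRC / FCS.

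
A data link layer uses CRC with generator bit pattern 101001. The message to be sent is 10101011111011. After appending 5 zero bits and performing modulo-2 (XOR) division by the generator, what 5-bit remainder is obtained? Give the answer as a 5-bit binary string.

Append 5 zeros: 1010101111101100000. Divide by 101001 (XOR where the leading bit is 1):
  pos 0: 101010 XOR 101001 = 000011
  pos 4: 111111 XOR 101001 = 010110
  pos 5: 101101 XOR 101001 = 000100
  pos 8: 100011 XOR 101001 = 001010
  pos 10: 101000 XOR 101001 = 000001
Remainder (last 5 bits) = 01000. This is the CRC / FCS.

01000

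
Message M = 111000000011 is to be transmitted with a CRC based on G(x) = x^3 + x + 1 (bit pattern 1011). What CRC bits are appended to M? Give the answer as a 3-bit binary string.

Append 3 zeros: 111000000011000. Divide by 1011 (XOR where the leading bit is 1):
  pos 0: 1110 XOR 1011 = 0101
  pos 1: 1010 XOR 1011 = 0001
  pos 4: 1000 XOR 1011 = 0011
  pos 6: 1100 XOR 1011 = 0111
  pos 7: 1111 XOR 1011 = 0100
  pos 8: 1001 XOR 1011 = 0010
  pos 10: 1000 XOR 1011 = 0011
Remainder (last 3 bits) = 110. This is the CRC / FCS.

110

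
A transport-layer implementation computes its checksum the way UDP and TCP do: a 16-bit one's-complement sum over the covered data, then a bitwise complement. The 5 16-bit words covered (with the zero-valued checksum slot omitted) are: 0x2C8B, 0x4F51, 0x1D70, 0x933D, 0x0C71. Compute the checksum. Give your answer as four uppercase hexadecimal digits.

One's-complement addition (fold any carry out of bit 15 back into bit 0):
  0x2C8B + 0x4F51 = 0x07BDC
  0x7BDC + 0x1D70 = 0x0994C
  0x994C + 0x933D = 0x12C89 → wrap carry → 0x2C8A
  0x2C8A + 0x0C71 = 0x038FB
One's-complement sum = 0x38FB.
Checksum = ~0x38FB & 0xFFFF = 0xC704.

C704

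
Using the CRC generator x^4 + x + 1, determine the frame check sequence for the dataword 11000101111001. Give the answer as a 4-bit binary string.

Append 4 zeros: 110001011110010000. Divide by 10011 (XOR where the leading bit is 1):
  pos 0: 11000 XOR 10011 = 01011
  pos 1: 10111 XOR 10011 = 00100
  pos 3: 10001 XOR 10011 = 00010
  pos 6: 10111 XOR 10011 = 00100
  pos 8: 10000 XOR 10011 = 00011
  pos 11: 11100 XOR 10011 = 01111
  pos 12: 11110 XOR 10011 = 01101
  pos 13: 11010 XOR 10011 = 01001
Remainder (last 4 bits) = 1001. This is the CRC / FCS.

1001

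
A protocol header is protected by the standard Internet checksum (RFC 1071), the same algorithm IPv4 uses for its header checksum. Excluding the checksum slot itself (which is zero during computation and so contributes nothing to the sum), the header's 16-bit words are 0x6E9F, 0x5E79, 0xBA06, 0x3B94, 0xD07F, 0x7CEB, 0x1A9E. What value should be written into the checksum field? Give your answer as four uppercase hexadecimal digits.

One's-complement addition (fold any carry out of bit 15 back into bit 0):
  0x6E9F + 0x5E79 = 0x0CD18
  0xCD18 + 0xBA06 = 0x1871E → wrap carry → 0x871F
  0x871F + 0x3B94 = 0x0C2B3
  0xC2B3 + 0xD07F = 0x19332 → wrap carry → 0x9333
  0x9333 + 0x7CEB = 0x1101E → wrap carry → 0x101F
  0x101F + 0x1A9E = 0x02ABD
One's-complement sum = 0x2ABD.
Checksum = ~0x2ABD & 0xFFFF = 0xD542.

D542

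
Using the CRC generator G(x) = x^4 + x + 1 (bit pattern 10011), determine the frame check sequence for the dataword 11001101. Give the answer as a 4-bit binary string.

1101

Append 4 zeros: 110011010000. Divide by 10011 (XOR where the leading bit is 1):
  pos 0: 11001 XOR 10011 = 01010
  pos 1: 10101 XOR 10011 = 00110
  pos 3: 11001 XOR 10011 = 01010
  pos 4: 10100 XOR 10011 = 00111
  pos 6: 11100 XOR 10011 = 01111
  pos 7: 11110 XOR 10011 = 01101
Remainder (last 4 bits) = 1101. This is the CRC / FCS.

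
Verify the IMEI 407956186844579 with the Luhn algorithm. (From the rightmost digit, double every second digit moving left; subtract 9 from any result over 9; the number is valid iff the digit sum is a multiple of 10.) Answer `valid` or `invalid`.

From the right, keep odd positions and double even positions (subtract 9 from any doubled value over 9):
  doubled (positions 2,4,...): 5 8 7 7 3 9 0 → sum 39
  kept (positions 1,3,...): 9 5 4 6 1 5 7 4 → sum 41
Total = 80.
80 mod 10 = 0, so the number is valid.

valid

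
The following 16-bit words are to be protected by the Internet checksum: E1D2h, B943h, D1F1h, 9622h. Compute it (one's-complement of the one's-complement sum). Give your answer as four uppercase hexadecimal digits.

FCD4

One's-complement addition (fold any carry out of bit 15 back into bit 0):
  0xE1D2 + 0xB943 = 0x19B15 → wrap carry → 0x9B16
  0x9B16 + 0xD1F1 = 0x16D07 → wrap carry → 0x6D08
  0x6D08 + 0x9622 = 0x1032A → wrap carry → 0x032B
One's-complement sum = 0x032B.
Checksum = ~0x032B & 0xFFFF = 0xFCD4.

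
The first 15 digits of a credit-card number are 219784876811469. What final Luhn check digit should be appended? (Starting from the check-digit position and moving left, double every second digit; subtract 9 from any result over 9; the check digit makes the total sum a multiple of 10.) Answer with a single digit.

7

Partial digits right→left: 9 6 4 1 1 8 6 7 8 4 8 7 9 1 2
Double every second digit counting from the check-digit position (so the 1st, 3rd, 5th, ... of the partial from the right).
  doubled (with −9 where >9): 9 8 2 3 7 7 9 4 → sum 49
  kept as-is: 6 1 8 7 4 7 1 → sum 34
Total = 49 + 34 = 83.
Check digit = (10 − (83 mod 10)) mod 10 = 7.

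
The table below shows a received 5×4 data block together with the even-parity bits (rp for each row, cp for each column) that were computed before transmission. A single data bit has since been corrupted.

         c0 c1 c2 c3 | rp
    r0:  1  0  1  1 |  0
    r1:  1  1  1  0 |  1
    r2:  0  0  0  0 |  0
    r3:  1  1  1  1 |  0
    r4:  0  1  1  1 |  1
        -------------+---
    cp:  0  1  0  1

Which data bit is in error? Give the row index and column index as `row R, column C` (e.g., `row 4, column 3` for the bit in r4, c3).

Recompute each row's even parity and compare to rp:
  r0: data parity 1, sent rp 0 → mismatch
  r1: data parity 1, sent rp 1 → ok
  r2: data parity 0, sent rp 0 → ok
  r3: data parity 0, sent rp 0 → ok
  r4: data parity 1, sent rp 1 → ok
Recompute each column's even parity and compare to cp:
  c0: data parity 1, sent cp 0 → mismatch
  c1: data parity 1, sent cp 1 → ok
  c2: data parity 0, sent cp 0 → ok
  c3: data parity 1, sent cp 1 → ok
Exactly one row (r0) and one column (c0) fail → the flipped bit is at their intersection.

row 0, column 0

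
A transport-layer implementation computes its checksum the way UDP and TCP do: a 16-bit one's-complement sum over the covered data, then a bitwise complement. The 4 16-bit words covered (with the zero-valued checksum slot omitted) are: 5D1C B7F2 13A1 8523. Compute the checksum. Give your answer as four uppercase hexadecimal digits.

One's-complement addition (fold any carry out of bit 15 back into bit 0):
  0x5D1C + 0xB7F2 = 0x1150E → wrap carry → 0x150F
  0x150F + 0x13A1 = 0x028B0
  0x28B0 + 0x8523 = 0x0ADD3
One's-complement sum = 0xADD3.
Checksum = ~0xADD3 & 0xFFFF = 0x522C.

522C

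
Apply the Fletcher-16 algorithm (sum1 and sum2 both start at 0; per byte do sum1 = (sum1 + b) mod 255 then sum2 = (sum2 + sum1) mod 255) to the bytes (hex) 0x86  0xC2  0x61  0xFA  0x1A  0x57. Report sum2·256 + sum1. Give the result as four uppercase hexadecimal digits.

F617

Running sums (mod 255):
  after byte 0 (0x86): sum1=134, sum2=134
  after byte 1 (0xC2): sum1=73, sum2=207
  after byte 2 (0x61): sum1=170, sum2=122
  after byte 3 (0xFA): sum1=165, sum2=32
  after byte 4 (0x1A): sum1=191, sum2=223
  after byte 5 (0x57): sum1=23, sum2=246
Checksum = sum2·256 + sum1 = 246·256 + 23 = 62999 = 0xF617.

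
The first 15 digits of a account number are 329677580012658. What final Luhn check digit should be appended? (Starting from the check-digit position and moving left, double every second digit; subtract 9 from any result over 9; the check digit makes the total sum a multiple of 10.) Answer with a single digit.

7

Partial digits right→left: 8 5 6 2 1 0 0 8 5 7 7 6 9 2 3
Double every second digit counting from the check-digit position (so the 1st, 3rd, 5th, ... of the partial from the right).
  doubled (with −9 where >9): 7 3 2 0 1 5 9 6 → sum 33
  kept as-is: 5 2 0 8 7 6 2 → sum 30
Total = 33 + 30 = 63.
Check digit = (10 − (63 mod 10)) mod 10 = 7.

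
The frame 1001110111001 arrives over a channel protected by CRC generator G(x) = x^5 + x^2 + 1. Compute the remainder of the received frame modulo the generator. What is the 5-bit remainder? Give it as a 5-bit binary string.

Modulo-2 division of 1001110111001 by 100101:
  pos 0: 100111 XOR 100101 = 000010
  pos 4: 100111 XOR 100101 = 000010
Remainder = 10001 (nonzero — an error is detected).

10001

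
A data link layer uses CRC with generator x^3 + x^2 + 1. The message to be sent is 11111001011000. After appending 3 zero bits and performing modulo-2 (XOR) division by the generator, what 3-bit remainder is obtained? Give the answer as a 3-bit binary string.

001

Append 3 zeros: 11111001011000000. Divide by 1101 (XOR where the leading bit is 1):
  pos 0: 1111 XOR 1101 = 0010
  pos 2: 1010 XOR 1101 = 0111
  pos 3: 1110 XOR 1101 = 0011
  pos 5: 1110 XOR 1101 = 0011
  pos 7: 1111 XOR 1101 = 0010
  pos 9: 1000 XOR 1101 = 0101
  pos 10: 1010 XOR 1101 = 0111
  pos 11: 1110 XOR 1101 = 0011
  pos 13: 1100 XOR 1101 = 0001
Remainder (last 3 bits) = 001. This is the CRC / FCS.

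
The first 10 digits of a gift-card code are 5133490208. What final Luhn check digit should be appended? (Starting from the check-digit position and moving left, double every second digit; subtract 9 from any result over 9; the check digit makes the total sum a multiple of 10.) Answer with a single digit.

0

Partial digits right→left: 8 0 2 0 9 4 3 3 1 5
Double every second digit counting from the check-digit position (so the 1st, 3rd, 5th, ... of the partial from the right).
  doubled (with −9 where >9): 7 4 9 6 2 → sum 28
  kept as-is: 0 0 4 3 5 → sum 12
Total = 28 + 12 = 40.
Check digit = (10 − (40 mod 10)) mod 10 = 0.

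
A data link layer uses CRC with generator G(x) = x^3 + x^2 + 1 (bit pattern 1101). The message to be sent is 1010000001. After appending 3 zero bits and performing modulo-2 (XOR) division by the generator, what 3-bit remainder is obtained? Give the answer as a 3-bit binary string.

Append 3 zeros: 1010000001000. Divide by 1101 (XOR where the leading bit is 1):
  pos 0: 1010 XOR 1101 = 0111
  pos 1: 1110 XOR 1101 = 0011
  pos 3: 1100 XOR 1101 = 0001
  pos 6: 1001 XOR 1101 = 0100
  pos 7: 1000 XOR 1101 = 0101
  pos 8: 1010 XOR 1101 = 0111
  pos 9: 1110 XOR 1101 = 0011
Remainder (last 3 bits) = 011. This is the CRC / FCS.

011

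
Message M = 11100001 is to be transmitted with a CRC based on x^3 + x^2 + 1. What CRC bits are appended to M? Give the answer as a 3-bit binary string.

110

Append 3 zeros: 11100001000. Divide by 1101 (XOR where the leading bit is 1):
  pos 0: 1110 XOR 1101 = 0011
  pos 2: 1100 XOR 1101 = 0001
  pos 5: 1010 XOR 1101 = 0111
  pos 6: 1110 XOR 1101 = 0011
Remainder (last 3 bits) = 110. This is the CRC / FCS.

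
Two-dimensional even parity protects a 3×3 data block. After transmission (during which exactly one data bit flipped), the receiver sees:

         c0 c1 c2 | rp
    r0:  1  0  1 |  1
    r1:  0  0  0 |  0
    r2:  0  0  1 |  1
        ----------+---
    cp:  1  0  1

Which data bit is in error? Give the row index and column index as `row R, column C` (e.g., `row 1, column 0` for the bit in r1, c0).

Recompute each row's even parity and compare to rp:
  r0: data parity 0, sent rp 1 → mismatch
  r1: data parity 0, sent rp 0 → ok
  r2: data parity 1, sent rp 1 → ok
Recompute each column's even parity and compare to cp:
  c0: data parity 1, sent cp 1 → ok
  c1: data parity 0, sent cp 0 → ok
  c2: data parity 0, sent cp 1 → mismatch
Exactly one row (r0) and one column (c2) fail → the flipped bit is at their intersection.

row 0, column 2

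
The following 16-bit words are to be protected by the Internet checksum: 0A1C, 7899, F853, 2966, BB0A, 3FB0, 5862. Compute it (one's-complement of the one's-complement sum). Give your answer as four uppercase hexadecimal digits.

0873

One's-complement addition (fold any carry out of bit 15 back into bit 0):
  0x0A1C + 0x7899 = 0x082B5
  0x82B5 + 0xF853 = 0x17B08 → wrap carry → 0x7B09
  0x7B09 + 0x2966 = 0x0A46F
  0xA46F + 0xBB0A = 0x15F79 → wrap carry → 0x5F7A
  0x5F7A + 0x3FB0 = 0x09F2A
  0x9F2A + 0x5862 = 0x0F78C
One's-complement sum = 0xF78C.
Checksum = ~0xF78C & 0xFFFF = 0x0873.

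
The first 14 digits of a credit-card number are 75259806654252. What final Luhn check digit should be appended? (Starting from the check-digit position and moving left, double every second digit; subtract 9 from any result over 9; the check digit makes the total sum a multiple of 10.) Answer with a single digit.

6

Partial digits right→left: 2 5 2 4 5 6 6 0 8 9 5 2 5 7
Double every second digit counting from the check-digit position (so the 1st, 3rd, 5th, ... of the partial from the right).
  doubled (with −9 where >9): 4 4 1 3 7 1 1 → sum 21
  kept as-is: 5 4 6 0 9 2 7 → sum 33
Total = 21 + 33 = 54.
Check digit = (10 − (54 mod 10)) mod 10 = 6.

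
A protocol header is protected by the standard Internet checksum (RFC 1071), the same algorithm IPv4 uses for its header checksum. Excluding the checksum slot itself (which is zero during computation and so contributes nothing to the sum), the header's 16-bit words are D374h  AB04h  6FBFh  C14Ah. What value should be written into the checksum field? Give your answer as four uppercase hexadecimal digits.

507C

One's-complement addition (fold any carry out of bit 15 back into bit 0):
  0xD374 + 0xAB04 = 0x17E78 → wrap carry → 0x7E79
  0x7E79 + 0x6FBF = 0x0EE38
  0xEE38 + 0xC14A = 0x1AF82 → wrap carry → 0xAF83
One's-complement sum = 0xAF83.
Checksum = ~0xAF83 & 0xFFFF = 0x507C.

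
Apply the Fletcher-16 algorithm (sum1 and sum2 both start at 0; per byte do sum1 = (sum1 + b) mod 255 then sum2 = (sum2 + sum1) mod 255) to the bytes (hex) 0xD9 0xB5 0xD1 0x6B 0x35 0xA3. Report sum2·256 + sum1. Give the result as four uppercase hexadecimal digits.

3FA5

Running sums (mod 255):
  after byte 0 (0xD9): sum1=217, sum2=217
  after byte 1 (0xB5): sum1=143, sum2=105
  after byte 2 (0xD1): sum1=97, sum2=202
  after byte 3 (0x6B): sum1=204, sum2=151
  after byte 4 (0x35): sum1=2, sum2=153
  after byte 5 (0xA3): sum1=165, sum2=63
Checksum = sum2·256 + sum1 = 63·256 + 165 = 16293 = 0x3FA5.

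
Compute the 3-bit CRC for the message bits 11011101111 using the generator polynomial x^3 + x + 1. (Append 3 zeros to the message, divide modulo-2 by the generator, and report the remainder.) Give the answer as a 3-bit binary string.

Append 3 zeros: 11011101111000. Divide by 1011 (XOR where the leading bit is 1):
  pos 0: 1101 XOR 1011 = 0110
  pos 1: 1101 XOR 1011 = 0110
  pos 2: 1101 XOR 1011 = 0110
  pos 3: 1100 XOR 1011 = 0111
  pos 4: 1111 XOR 1011 = 0100
  pos 5: 1001 XOR 1011 = 0010
  pos 7: 1011 XOR 1011 = 0000
Remainder (last 3 bits) = 000. This is the CRC / FCS.

000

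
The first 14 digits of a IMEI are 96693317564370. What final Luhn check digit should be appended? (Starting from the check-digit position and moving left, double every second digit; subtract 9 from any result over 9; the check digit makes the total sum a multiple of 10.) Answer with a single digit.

3

Partial digits right→left: 0 7 3 4 6 5 7 1 3 3 9 6 6 9
Double every second digit counting from the check-digit position (so the 1st, 3rd, 5th, ... of the partial from the right).
  doubled (with −9 where >9): 0 6 3 5 6 9 3 → sum 32
  kept as-is: 7 4 5 1 3 6 9 → sum 35
Total = 32 + 35 = 67.
Check digit = (10 − (67 mod 10)) mod 10 = 3.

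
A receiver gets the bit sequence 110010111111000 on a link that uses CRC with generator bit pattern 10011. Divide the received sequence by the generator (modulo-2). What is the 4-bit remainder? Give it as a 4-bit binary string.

Modulo-2 division of 110010111111000 by 10011:
  pos 0: 11001 XOR 10011 = 01010
  pos 1: 10100 XOR 10011 = 00111
  pos 3: 11111 XOR 10011 = 01100
  pos 4: 11001 XOR 10011 = 01010
  pos 5: 10101 XOR 10011 = 00110
  pos 7: 11011 XOR 10011 = 01000
  pos 8: 10000 XOR 10011 = 00011
Remainder = 1100 (nonzero — an error is detected).

1100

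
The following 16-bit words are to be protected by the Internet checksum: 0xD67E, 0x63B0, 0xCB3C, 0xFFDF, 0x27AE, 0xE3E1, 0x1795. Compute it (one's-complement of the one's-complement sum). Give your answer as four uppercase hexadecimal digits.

D78E

One's-complement addition (fold any carry out of bit 15 back into bit 0):
  0xD67E + 0x63B0 = 0x13A2E → wrap carry → 0x3A2F
  0x3A2F + 0xCB3C = 0x1056B → wrap carry → 0x056C
  0x056C + 0xFFDF = 0x1054B → wrap carry → 0x054C
  0x054C + 0x27AE = 0x02CFA
  0x2CFA + 0xE3E1 = 0x110DB → wrap carry → 0x10DC
  0x10DC + 0x1795 = 0x02871
One's-complement sum = 0x2871.
Checksum = ~0x2871 & 0xFFFF = 0xD78E.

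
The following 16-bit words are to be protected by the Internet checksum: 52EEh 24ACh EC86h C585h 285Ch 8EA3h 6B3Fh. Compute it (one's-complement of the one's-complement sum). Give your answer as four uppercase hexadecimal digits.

B419

One's-complement addition (fold any carry out of bit 15 back into bit 0):
  0x52EE + 0x24AC = 0x0779A
  0x779A + 0xEC86 = 0x16420 → wrap carry → 0x6421
  0x6421 + 0xC585 = 0x129A6 → wrap carry → 0x29A7
  0x29A7 + 0x285C = 0x05203
  0x5203 + 0x8EA3 = 0x0E0A6
  0xE0A6 + 0x6B3F = 0x14BE5 → wrap carry → 0x4BE6
One's-complement sum = 0x4BE6.
Checksum = ~0x4BE6 & 0xFFFF = 0xB419.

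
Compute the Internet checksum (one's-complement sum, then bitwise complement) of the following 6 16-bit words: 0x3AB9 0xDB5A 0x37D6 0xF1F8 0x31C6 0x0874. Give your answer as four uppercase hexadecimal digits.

85E2

One's-complement addition (fold any carry out of bit 15 back into bit 0):
  0x3AB9 + 0xDB5A = 0x11613 → wrap carry → 0x1614
  0x1614 + 0x37D6 = 0x04DEA
  0x4DEA + 0xF1F8 = 0x13FE2 → wrap carry → 0x3FE3
  0x3FE3 + 0x31C6 = 0x071A9
  0x71A9 + 0x0874 = 0x07A1D
One's-complement sum = 0x7A1D.
Checksum = ~0x7A1D & 0xFFFF = 0x85E2.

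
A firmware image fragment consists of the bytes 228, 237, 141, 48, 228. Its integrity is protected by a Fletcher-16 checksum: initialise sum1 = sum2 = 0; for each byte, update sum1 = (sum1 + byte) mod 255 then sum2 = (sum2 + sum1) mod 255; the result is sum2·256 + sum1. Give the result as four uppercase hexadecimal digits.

1E75

Running sums (mod 255):
  after byte 0 (228): sum1=228, sum2=228
  after byte 1 (237): sum1=210, sum2=183
  after byte 2 (141): sum1=96, sum2=24
  after byte 3 (48): sum1=144, sum2=168
  after byte 4 (228): sum1=117, sum2=30
Checksum = sum2·256 + sum1 = 30·256 + 117 = 7797 = 0x1E75.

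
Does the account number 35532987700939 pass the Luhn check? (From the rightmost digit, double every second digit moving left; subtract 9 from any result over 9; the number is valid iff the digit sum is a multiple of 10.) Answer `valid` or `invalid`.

From the right, keep odd positions and double even positions (subtract 9 from any doubled value over 9):
  doubled (positions 2,4,...): 6 0 5 7 4 1 6 → sum 29
  kept (positions 1,3,...): 9 9 0 7 9 3 5 → sum 42
Total = 71.
71 mod 10 = 1, so the number is invalid.

invalid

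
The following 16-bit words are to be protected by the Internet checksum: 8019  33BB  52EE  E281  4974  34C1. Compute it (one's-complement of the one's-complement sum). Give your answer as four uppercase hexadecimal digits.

One's-complement addition (fold any carry out of bit 15 back into bit 0):
  0x8019 + 0x33BB = 0x0B3D4
  0xB3D4 + 0x52EE = 0x106C2 → wrap carry → 0x06C3
  0x06C3 + 0xE281 = 0x0E944
  0xE944 + 0x4974 = 0x132B8 → wrap carry → 0x32B9
  0x32B9 + 0x34C1 = 0x0677A
One's-complement sum = 0x677A.
Checksum = ~0x677A & 0xFFFF = 0x9885.

9885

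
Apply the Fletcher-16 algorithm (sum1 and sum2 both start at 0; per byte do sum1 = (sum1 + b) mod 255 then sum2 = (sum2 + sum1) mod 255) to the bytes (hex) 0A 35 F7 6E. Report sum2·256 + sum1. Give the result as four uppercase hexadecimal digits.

Running sums (mod 255):
  after byte 0 (0A): sum1=10, sum2=10
  after byte 1 (35): sum1=63, sum2=73
  after byte 2 (F7): sum1=55, sum2=128
  after byte 3 (6E): sum1=165, sum2=38
Checksum = sum2·256 + sum1 = 38·256 + 165 = 9893 = 0x26A5.

26A5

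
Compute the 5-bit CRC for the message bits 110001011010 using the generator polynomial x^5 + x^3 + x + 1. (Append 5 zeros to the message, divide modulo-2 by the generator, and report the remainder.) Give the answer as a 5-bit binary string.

01010

Append 5 zeros: 11000101101000000. Divide by 101011 (XOR where the leading bit is 1):
  pos 0: 110001 XOR 101011 = 011010
  pos 1: 110100 XOR 101011 = 011111
  pos 2: 111111 XOR 101011 = 010100
  pos 3: 101001 XOR 101011 = 000010
  pos 7: 100100 XOR 101011 = 001111
  pos 9: 111100 XOR 101011 = 010111
  pos 10: 101110 XOR 101011 = 000101
Remainder (last 5 bits) = 01010. This is the CRC / FCS.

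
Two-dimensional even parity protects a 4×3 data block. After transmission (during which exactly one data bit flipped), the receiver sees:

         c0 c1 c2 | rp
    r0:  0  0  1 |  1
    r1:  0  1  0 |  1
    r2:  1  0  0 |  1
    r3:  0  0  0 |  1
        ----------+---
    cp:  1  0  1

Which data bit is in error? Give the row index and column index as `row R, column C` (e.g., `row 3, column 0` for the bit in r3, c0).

row 3, column 1

Recompute each row's even parity and compare to rp:
  r0: data parity 1, sent rp 1 → ok
  r1: data parity 1, sent rp 1 → ok
  r2: data parity 1, sent rp 1 → ok
  r3: data parity 0, sent rp 1 → mismatch
Recompute each column's even parity and compare to cp:
  c0: data parity 1, sent cp 1 → ok
  c1: data parity 1, sent cp 0 → mismatch
  c2: data parity 1, sent cp 1 → ok
Exactly one row (r3) and one column (c1) fail → the flipped bit is at their intersection.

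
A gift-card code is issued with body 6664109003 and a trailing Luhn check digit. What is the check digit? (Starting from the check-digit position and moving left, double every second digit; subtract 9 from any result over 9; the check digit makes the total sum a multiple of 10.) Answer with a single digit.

1

Partial digits right→left: 3 0 0 9 0 1 4 6 6 6
Double every second digit counting from the check-digit position (so the 1st, 3rd, 5th, ... of the partial from the right).
  doubled (with −9 where >9): 6 0 0 8 3 → sum 17
  kept as-is: 0 9 1 6 6 → sum 22
Total = 17 + 22 = 39.
Check digit = (10 − (39 mod 10)) mod 10 = 1.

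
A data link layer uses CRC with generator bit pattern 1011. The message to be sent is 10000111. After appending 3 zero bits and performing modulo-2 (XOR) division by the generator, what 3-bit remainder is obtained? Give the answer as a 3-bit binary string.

Append 3 zeros: 10000111000. Divide by 1011 (XOR where the leading bit is 1):
  pos 0: 1000 XOR 1011 = 0011
  pos 2: 1101 XOR 1011 = 0110
  pos 3: 1101 XOR 1011 = 0110
  pos 4: 1101 XOR 1011 = 0110
  pos 5: 1100 XOR 1011 = 0111
  pos 6: 1110 XOR 1011 = 0101
  pos 7: 1010 XOR 1011 = 0001
Remainder (last 3 bits) = 001. This is the CRC / FCS.

001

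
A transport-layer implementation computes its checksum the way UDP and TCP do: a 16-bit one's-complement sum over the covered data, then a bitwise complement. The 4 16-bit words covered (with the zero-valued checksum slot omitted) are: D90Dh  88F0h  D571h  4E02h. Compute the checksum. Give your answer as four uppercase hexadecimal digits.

7A8D

One's-complement addition (fold any carry out of bit 15 back into bit 0):
  0xD90D + 0x88F0 = 0x161FD → wrap carry → 0x61FE
  0x61FE + 0xD571 = 0x1376F → wrap carry → 0x3770
  0x3770 + 0x4E02 = 0x08572
One's-complement sum = 0x8572.
Checksum = ~0x8572 & 0xFFFF = 0x7A8D.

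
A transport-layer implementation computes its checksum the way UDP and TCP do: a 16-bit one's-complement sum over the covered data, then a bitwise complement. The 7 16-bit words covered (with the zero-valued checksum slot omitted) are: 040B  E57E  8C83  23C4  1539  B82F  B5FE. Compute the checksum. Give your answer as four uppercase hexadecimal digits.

E2C6

One's-complement addition (fold any carry out of bit 15 back into bit 0):
  0x040B + 0xE57E = 0x0E989
  0xE989 + 0x8C83 = 0x1760C → wrap carry → 0x760D
  0x760D + 0x23C4 = 0x099D1
  0x99D1 + 0x1539 = 0x0AF0A
  0xAF0A + 0xB82F = 0x16739 → wrap carry → 0x673A
  0x673A + 0xB5FE = 0x11D38 → wrap carry → 0x1D39
One's-complement sum = 0x1D39.
Checksum = ~0x1D39 & 0xFFFF = 0xE2C6.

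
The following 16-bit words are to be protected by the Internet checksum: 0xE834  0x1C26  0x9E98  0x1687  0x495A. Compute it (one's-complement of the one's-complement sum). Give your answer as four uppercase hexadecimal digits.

FD2A

One's-complement addition (fold any carry out of bit 15 back into bit 0):
  0xE834 + 0x1C26 = 0x1045A → wrap carry → 0x045B
  0x045B + 0x9E98 = 0x0A2F3
  0xA2F3 + 0x1687 = 0x0B97A
  0xB97A + 0x495A = 0x102D4 → wrap carry → 0x02D5
One's-complement sum = 0x02D5.
Checksum = ~0x02D5 & 0xFFFF = 0xFD2A.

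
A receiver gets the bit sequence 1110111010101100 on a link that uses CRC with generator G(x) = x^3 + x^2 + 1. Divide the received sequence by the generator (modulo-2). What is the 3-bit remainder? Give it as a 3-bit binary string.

000

Modulo-2 division of 1110111010101100 by 1101:
  pos 0: 1110 XOR 1101 = 0011
  pos 2: 1111 XOR 1101 = 0010
  pos 4: 1010 XOR 1101 = 0111
  pos 5: 1111 XOR 1101 = 0010
  pos 7: 1001 XOR 1101 = 0100
  pos 8: 1000 XOR 1101 = 0101
  pos 9: 1011 XOR 1101 = 0110
  pos 10: 1101 XOR 1101 = 0000
Remainder = 000 (zero — the frame passes the CRC check).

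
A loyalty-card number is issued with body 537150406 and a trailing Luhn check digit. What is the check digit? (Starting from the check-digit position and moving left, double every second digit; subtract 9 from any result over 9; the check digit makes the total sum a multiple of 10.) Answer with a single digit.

8

Partial digits right→left: 6 0 4 0 5 1 7 3 5
Double every second digit counting from the check-digit position (so the 1st, 3rd, 5th, ... of the partial from the right).
  doubled (with −9 where >9): 3 8 1 5 1 → sum 18
  kept as-is: 0 0 1 3 → sum 4
Total = 18 + 4 = 22.
Check digit = (10 − (22 mod 10)) mod 10 = 8.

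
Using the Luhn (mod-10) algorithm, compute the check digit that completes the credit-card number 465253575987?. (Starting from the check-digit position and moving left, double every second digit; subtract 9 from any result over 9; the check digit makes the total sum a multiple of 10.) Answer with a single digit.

6

Partial digits right→left: 7 8 9 5 7 5 3 5 2 5 6 4
Double every second digit counting from the check-digit position (so the 1st, 3rd, 5th, ... of the partial from the right).
  doubled (with −9 where >9): 5 9 5 6 4 3 → sum 32
  kept as-is: 8 5 5 5 5 4 → sum 32
Total = 32 + 32 = 64.
Check digit = (10 − (64 mod 10)) mod 10 = 6.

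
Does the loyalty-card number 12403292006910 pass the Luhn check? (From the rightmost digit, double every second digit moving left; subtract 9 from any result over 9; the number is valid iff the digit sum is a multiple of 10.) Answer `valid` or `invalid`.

invalid

From the right, keep odd positions and double even positions (subtract 9 from any doubled value over 9):
  doubled (positions 2,4,...): 2 3 0 9 6 8 2 → sum 30
  kept (positions 1,3,...): 0 9 0 2 2 0 2 → sum 15
Total = 45.
45 mod 10 = 5, so the number is invalid.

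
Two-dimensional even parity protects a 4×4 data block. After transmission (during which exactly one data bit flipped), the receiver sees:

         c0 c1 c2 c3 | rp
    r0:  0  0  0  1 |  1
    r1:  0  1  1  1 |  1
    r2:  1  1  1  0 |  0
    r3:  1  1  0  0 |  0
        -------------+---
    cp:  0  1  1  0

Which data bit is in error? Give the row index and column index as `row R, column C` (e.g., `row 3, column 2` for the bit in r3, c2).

Recompute each row's even parity and compare to rp:
  r0: data parity 1, sent rp 1 → ok
  r1: data parity 1, sent rp 1 → ok
  r2: data parity 1, sent rp 0 → mismatch
  r3: data parity 0, sent rp 0 → ok
Recompute each column's even parity and compare to cp:
  c0: data parity 0, sent cp 0 → ok
  c1: data parity 1, sent cp 1 → ok
  c2: data parity 0, sent cp 1 → mismatch
  c3: data parity 0, sent cp 0 → ok
Exactly one row (r2) and one column (c2) fail → the flipped bit is at their intersection.

row 2, column 2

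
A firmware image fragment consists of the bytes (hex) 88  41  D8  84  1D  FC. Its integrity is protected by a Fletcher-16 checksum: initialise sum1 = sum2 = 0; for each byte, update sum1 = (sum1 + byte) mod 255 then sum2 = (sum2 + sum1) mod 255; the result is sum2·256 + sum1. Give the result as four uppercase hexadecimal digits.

Running sums (mod 255):
  after byte 0 (88): sum1=136, sum2=136
  after byte 1 (41): sum1=201, sum2=82
  after byte 2 (D8): sum1=162, sum2=244
  after byte 3 (84): sum1=39, sum2=28
  after byte 4 (1D): sum1=68, sum2=96
  after byte 5 (FC): sum1=65, sum2=161
Checksum = sum2·256 + sum1 = 161·256 + 65 = 41281 = 0xA141.

A141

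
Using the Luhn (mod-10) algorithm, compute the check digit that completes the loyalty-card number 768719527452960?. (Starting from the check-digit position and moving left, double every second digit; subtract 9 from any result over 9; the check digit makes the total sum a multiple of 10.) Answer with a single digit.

Partial digits right→left: 0 6 9 2 5 4 7 2 5 9 1 7 8 6 7
Double every second digit counting from the check-digit position (so the 1st, 3rd, 5th, ... of the partial from the right).
  doubled (with −9 where >9): 0 9 1 5 1 2 7 5 → sum 30
  kept as-is: 6 2 4 2 9 7 6 → sum 36
Total = 30 + 36 = 66.
Check digit = (10 − (66 mod 10)) mod 10 = 4.

4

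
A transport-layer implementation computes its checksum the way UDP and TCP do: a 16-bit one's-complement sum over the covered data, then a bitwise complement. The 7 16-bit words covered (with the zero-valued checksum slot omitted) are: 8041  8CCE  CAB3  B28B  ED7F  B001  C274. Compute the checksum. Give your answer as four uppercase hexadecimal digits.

One's-complement addition (fold any carry out of bit 15 back into bit 0):
  0x8041 + 0x8CCE = 0x10D0F → wrap carry → 0x0D10
  0x0D10 + 0xCAB3 = 0x0D7C3
  0xD7C3 + 0xB28B = 0x18A4E → wrap carry → 0x8A4F
  0x8A4F + 0xED7F = 0x177CE → wrap carry → 0x77CF
  0x77CF + 0xB001 = 0x127D0 → wrap carry → 0x27D1
  0x27D1 + 0xC274 = 0x0EA45
One's-complement sum = 0xEA45.
Checksum = ~0xEA45 & 0xFFFF = 0x15BA.

15BA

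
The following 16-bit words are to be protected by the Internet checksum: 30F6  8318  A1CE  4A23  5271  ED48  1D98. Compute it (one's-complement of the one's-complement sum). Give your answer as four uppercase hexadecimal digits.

02AD

One's-complement addition (fold any carry out of bit 15 back into bit 0):
  0x30F6 + 0x8318 = 0x0B40E
  0xB40E + 0xA1CE = 0x155DC → wrap carry → 0x55DD
  0x55DD + 0x4A23 = 0x0A000
  0xA000 + 0x5271 = 0x0F271
  0xF271 + 0xED48 = 0x1DFB9 → wrap carry → 0xDFBA
  0xDFBA + 0x1D98 = 0x0FD52
One's-complement sum = 0xFD52.
Checksum = ~0xFD52 & 0xFFFF = 0x02AD.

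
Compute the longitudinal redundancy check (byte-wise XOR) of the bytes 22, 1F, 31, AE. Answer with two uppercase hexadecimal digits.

XOR the bytes together:
  start with 0x22
  0x22 ⊕ 0x1F = 0x3D
  0x3D ⊕ 0x31 = 0x0C
  0x0C ⊕ 0xAE = 0xA2

A2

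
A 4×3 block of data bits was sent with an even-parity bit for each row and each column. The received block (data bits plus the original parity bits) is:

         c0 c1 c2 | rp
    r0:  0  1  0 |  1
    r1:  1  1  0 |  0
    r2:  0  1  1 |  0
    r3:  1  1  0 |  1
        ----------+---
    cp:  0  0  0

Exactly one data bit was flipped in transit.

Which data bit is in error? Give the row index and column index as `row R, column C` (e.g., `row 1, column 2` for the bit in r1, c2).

Recompute each row's even parity and compare to rp:
  r0: data parity 1, sent rp 1 → ok
  r1: data parity 0, sent rp 0 → ok
  r2: data parity 0, sent rp 0 → ok
  r3: data parity 0, sent rp 1 → mismatch
Recompute each column's even parity and compare to cp:
  c0: data parity 0, sent cp 0 → ok
  c1: data parity 0, sent cp 0 → ok
  c2: data parity 1, sent cp 0 → mismatch
Exactly one row (r3) and one column (c2) fail → the flipped bit is at their intersection.

row 3, column 2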